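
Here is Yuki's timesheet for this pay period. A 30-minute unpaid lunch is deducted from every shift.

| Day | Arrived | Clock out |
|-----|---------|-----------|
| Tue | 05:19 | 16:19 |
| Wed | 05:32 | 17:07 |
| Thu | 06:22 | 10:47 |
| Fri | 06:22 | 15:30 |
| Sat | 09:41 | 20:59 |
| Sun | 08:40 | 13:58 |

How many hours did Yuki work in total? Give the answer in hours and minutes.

Tue: 05:19–16:19 = 11 h 0 min; less 30 min break → 10 h 30 min
Wed: 05:32–17:07 = 11 h 35 min; less 30 min break → 11 h 5 min
Thu: 06:22–10:47 = 4 h 25 min; less 30 min break → 3 h 55 min
Fri: 06:22–15:30 = 9 h 8 min; less 30 min break → 8 h 38 min
Sat: 09:41–20:59 = 11 h 18 min; less 30 min break → 10 h 48 min
Sun: 08:40–13:58 = 5 h 18 min; less 30 min break → 4 h 48 min
Total: 10 h 30 min + 11 h 5 min + 3 h 55 min + 8 h 38 min + 10 h 48 min + 4 h 48 min = 49 h 44 min.

49 h 44 min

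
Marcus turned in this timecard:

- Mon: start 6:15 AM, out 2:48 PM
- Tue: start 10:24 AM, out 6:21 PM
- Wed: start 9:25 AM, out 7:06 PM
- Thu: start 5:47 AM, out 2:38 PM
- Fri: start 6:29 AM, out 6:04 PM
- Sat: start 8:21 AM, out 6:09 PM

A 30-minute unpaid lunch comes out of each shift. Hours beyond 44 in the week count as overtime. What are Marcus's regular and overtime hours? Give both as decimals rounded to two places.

Regular 44.00 hours, overtime 9.42 hours

Mon: 6:15 AM–2:48 PM = 8 h 33 min; less 30 min break → 8 h 3 min
Tue: 10:24 AM–6:21 PM = 7 h 57 min; less 30 min break → 7 h 27 min
Wed: 9:25 AM–7:06 PM = 9 h 41 min; less 30 min break → 9 h 11 min
Thu: 5:47 AM–2:38 PM = 8 h 51 min; less 30 min break → 8 h 21 min
Fri: 6:29 AM–6:04 PM = 11 h 35 min; less 30 min break → 11 h 5 min
Sat: 8:21 AM–6:09 PM = 9 h 48 min; less 30 min break → 9 h 18 min
Total worked: 53 h 25 min = 53.42 h.
Threshold 44 h → overtime 9 h 25 min, regular 44 h 0 min.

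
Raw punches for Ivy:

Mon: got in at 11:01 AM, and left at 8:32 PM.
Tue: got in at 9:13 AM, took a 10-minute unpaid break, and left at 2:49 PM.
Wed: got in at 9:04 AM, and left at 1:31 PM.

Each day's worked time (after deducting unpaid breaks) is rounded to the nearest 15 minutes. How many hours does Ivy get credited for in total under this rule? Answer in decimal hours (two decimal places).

19.50 hours

Mon: 11:01 AM–8:32 PM = 9 h 31 min → rounds to 9 h 30 min
Tue: 9:13 AM–2:49 PM = 5 h 36 min − 10 min = 5 h 26 min → rounds to 5 h 30 min
Wed: 9:04 AM–1:31 PM = 4 h 27 min → rounds to 4 h 30 min
Total credited: 19 h 30 min.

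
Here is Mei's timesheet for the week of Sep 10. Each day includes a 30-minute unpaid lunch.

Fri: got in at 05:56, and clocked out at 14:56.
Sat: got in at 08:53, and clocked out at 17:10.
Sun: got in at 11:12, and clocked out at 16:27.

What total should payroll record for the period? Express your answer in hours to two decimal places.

Fri: 05:56–14:56 = 9 h 0 min; less 30 min break → 8 h 30 min
Sat: 08:53–17:10 = 8 h 17 min; less 30 min break → 7 h 47 min
Sun: 11:12–16:27 = 5 h 15 min; less 30 min break → 4 h 45 min
Total: 8 h 30 min + 7 h 47 min + 4 h 45 min = 21 h 2 min.

21.03 hours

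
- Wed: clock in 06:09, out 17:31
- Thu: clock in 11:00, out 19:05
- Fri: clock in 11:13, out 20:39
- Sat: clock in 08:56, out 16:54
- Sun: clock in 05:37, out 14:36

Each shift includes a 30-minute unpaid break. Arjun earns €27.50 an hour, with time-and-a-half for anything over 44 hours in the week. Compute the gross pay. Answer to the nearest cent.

€1191.67

Wed: 06:09–17:31 = 11 h 22 min; less 30 min break → 10 h 52 min
Thu: 11:00–19:05 = 8 h 5 min; less 30 min break → 7 h 35 min
Fri: 11:13–20:39 = 9 h 26 min; less 30 min break → 8 h 56 min
Sat: 08:56–16:54 = 7 h 58 min; less 30 min break → 7 h 28 min
Sun: 05:37–14:36 = 8 h 59 min; less 30 min break → 8 h 29 min
Total worked: 43 h 20 min = 2600 min.
Regular 43 h 20 min = 2600 min at €27.50/h; overtime 0 h 0 min = 0 min at €41.25/h.
Pay = (2600 × €27.50 + 0 × €41.25) ÷ 60 = €1191.67.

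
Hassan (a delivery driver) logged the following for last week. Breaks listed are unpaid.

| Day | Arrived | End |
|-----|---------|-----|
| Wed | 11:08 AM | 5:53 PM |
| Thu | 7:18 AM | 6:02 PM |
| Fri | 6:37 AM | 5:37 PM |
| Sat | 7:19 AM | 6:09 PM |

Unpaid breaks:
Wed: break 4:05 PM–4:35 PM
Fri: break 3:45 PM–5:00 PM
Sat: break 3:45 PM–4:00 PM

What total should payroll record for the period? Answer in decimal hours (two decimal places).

37.32 hours

Wed: 11:08 AM–5:53 PM = 6 h 45 min; less 30 min break → 6 h 15 min
Thu: 7:18 AM–6:02 PM = 10 h 44 min
Fri: 6:37 AM–5:37 PM = 11 h 0 min; less 75 min break → 9 h 45 min
Sat: 7:19 AM–6:09 PM = 10 h 50 min; less 15 min break → 10 h 35 min
Total: 6 h 15 min + 10 h 44 min + 9 h 45 min + 10 h 35 min = 37 h 19 min.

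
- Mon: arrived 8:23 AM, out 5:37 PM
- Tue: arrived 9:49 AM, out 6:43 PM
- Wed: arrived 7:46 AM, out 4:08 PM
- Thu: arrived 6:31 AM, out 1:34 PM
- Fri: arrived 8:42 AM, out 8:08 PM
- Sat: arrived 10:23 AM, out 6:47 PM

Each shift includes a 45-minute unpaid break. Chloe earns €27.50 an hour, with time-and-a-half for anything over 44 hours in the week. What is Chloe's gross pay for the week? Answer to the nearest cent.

€1411.44

Mon: 8:23 AM–5:37 PM = 9 h 14 min; less 45 min break → 8 h 29 min
Tue: 9:49 AM–6:43 PM = 8 h 54 min; less 45 min break → 8 h 9 min
Wed: 7:46 AM–4:08 PM = 8 h 22 min; less 45 min break → 7 h 37 min
Thu: 6:31 AM–1:34 PM = 7 h 3 min; less 45 min break → 6 h 18 min
Fri: 8:42 AM–8:08 PM = 11 h 26 min; less 45 min break → 10 h 41 min
Sat: 10:23 AM–6:47 PM = 8 h 24 min; less 45 min break → 7 h 39 min
Total worked: 48 h 53 min = 2933 min.
Regular 44 h 0 min = 2640 min at €27.50/h; overtime 4 h 53 min = 293 min at €41.25/h.
Pay = (2640 × €27.50 + 293 × €41.25) ÷ 60 = €1411.44.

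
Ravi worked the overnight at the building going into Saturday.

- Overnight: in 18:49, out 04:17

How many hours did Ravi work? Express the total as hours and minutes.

9 h 28 min

Overnight: 18:49 → midnight = 5 h 11 min; midnight → 04:17 = 4 h 17 min; span 9 h 28 min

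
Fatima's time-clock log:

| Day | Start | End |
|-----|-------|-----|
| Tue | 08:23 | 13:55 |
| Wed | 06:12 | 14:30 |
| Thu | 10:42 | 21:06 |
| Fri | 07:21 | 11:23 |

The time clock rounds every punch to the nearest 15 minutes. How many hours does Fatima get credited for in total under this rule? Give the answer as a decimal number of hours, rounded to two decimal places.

Tue: in 08:23→08:30, out 13:55→14:00; 5 h 30 min
Wed: in 06:12→06:15, out 14:30→14:30; 8 h 15 min
Thu: in 10:42→10:45, out 21:06→21:00; 10 h 15 min
Fri: in 07:21→07:15, out 11:23→11:30; 4 h 15 min
Total credited: 28 h 15 min.

28.25 hours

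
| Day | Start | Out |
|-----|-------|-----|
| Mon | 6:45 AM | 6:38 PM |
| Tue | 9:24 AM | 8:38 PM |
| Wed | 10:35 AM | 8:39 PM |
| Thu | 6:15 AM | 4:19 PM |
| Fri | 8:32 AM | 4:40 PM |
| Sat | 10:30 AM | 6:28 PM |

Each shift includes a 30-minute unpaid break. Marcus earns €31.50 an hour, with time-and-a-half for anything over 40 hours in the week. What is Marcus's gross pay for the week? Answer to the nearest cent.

Mon: 6:45 AM–6:38 PM = 11 h 53 min; less 30 min break → 11 h 23 min
Tue: 9:24 AM–8:38 PM = 11 h 14 min; less 30 min break → 10 h 44 min
Wed: 10:35 AM–8:39 PM = 10 h 4 min; less 30 min break → 9 h 34 min
Thu: 6:15 AM–4:19 PM = 10 h 4 min; less 30 min break → 9 h 34 min
Fri: 8:32 AM–4:40 PM = 8 h 8 min; less 30 min break → 7 h 38 min
Sat: 10:30 AM–6:28 PM = 7 h 58 min; less 30 min break → 7 h 28 min
Total worked: 56 h 21 min = 3381 min.
Regular 40 h 0 min = 2400 min at €31.50/h; overtime 16 h 21 min = 981 min at €47.25/h.
Pay = (2400 × €31.50 + 981 × €47.25) ÷ 60 = €2032.54.

€2032.54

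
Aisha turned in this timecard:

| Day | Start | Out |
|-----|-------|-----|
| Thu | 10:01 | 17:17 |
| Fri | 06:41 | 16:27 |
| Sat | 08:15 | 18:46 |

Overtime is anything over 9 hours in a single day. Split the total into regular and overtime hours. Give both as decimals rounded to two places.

Regular 25.27 hours, overtime 2.28 hours

Thu: 10:01–17:17 = 7 h 16 min
Fri: 06:41–16:27 = 9 h 46 min
Sat: 08:15–18:46 = 10 h 31 min
Thu reg 7 h 16 min / OT 0 h 0 min; Fri reg 9 h 0 min / OT 0 h 46 min; Sat reg 9 h 0 min / OT 1 h 31 min.
Totals: regular 25 h 16 min, overtime 2 h 17 min.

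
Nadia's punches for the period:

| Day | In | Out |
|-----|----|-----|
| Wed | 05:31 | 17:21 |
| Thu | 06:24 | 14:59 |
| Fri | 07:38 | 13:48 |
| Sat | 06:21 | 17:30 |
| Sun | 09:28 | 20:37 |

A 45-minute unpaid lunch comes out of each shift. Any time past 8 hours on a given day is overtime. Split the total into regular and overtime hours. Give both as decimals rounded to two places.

Wed: 05:31–17:21 = 11 h 50 min; less 45 min break → 11 h 5 min
Thu: 06:24–14:59 = 8 h 35 min; less 45 min break → 7 h 50 min
Fri: 07:38–13:48 = 6 h 10 min; less 45 min break → 5 h 25 min
Sat: 06:21–17:30 = 11 h 9 min; less 45 min break → 10 h 24 min
Sun: 09:28–20:37 = 11 h 9 min; less 45 min break → 10 h 24 min
Wed reg 8 h 0 min / OT 3 h 5 min; Thu reg 7 h 50 min / OT 0 h 0 min; Fri reg 5 h 25 min / OT 0 h 0 min; Sat reg 8 h 0 min / OT 2 h 24 min; Sun reg 8 h 0 min / OT 2 h 24 min.
Totals: regular 37 h 15 min, overtime 7 h 53 min.

Regular 37.25 hours, overtime 7.88 hours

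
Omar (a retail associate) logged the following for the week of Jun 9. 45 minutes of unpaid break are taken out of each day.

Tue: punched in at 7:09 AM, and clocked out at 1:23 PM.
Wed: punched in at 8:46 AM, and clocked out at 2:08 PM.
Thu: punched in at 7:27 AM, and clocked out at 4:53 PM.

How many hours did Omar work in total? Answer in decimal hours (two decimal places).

18.78 hours

Tue: 7:09 AM–1:23 PM = 6 h 14 min; less 45 min break → 5 h 29 min
Wed: 8:46 AM–2:08 PM = 5 h 22 min; less 45 min break → 4 h 37 min
Thu: 7:27 AM–4:53 PM = 9 h 26 min; less 45 min break → 8 h 41 min
Total: 5 h 29 min + 4 h 37 min + 8 h 41 min = 18 h 47 min.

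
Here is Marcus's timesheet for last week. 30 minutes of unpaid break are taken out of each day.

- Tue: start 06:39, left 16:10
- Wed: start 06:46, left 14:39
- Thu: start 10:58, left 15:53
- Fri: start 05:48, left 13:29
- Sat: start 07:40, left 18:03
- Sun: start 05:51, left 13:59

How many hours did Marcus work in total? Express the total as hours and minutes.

45 h 31 min

Tue: 06:39–16:10 = 9 h 31 min; less 30 min break → 9 h 1 min
Wed: 06:46–14:39 = 7 h 53 min; less 30 min break → 7 h 23 min
Thu: 10:58–15:53 = 4 h 55 min; less 30 min break → 4 h 25 min
Fri: 05:48–13:29 = 7 h 41 min; less 30 min break → 7 h 11 min
Sat: 07:40–18:03 = 10 h 23 min; less 30 min break → 9 h 53 min
Sun: 05:51–13:59 = 8 h 8 min; less 30 min break → 7 h 38 min
Total: 9 h 1 min + 7 h 23 min + 4 h 25 min + 7 h 11 min + 9 h 53 min + 7 h 38 min = 45 h 31 min.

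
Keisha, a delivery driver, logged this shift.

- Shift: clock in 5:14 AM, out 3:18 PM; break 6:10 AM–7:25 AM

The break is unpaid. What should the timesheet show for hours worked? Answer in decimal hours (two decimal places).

8.82 hours

Shift: 5:14 AM–3:18 PM = 10 h 4 min; less 75 min break → 8 h 49 min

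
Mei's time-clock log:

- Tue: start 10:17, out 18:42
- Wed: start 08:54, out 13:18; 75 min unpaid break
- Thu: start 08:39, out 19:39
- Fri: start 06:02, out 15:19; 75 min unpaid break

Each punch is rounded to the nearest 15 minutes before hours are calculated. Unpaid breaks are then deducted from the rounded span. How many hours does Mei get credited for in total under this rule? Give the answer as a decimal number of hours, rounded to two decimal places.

30.50 hours

Tue: in 10:17→10:15, out 18:42→18:45; 8 h 30 min
Wed: in 08:54→09:00, out 13:18→13:15; 4 h 15 min − 75 min = 3 h 0 min
Thu: in 08:39→08:45, out 19:39→19:45; 11 h 0 min
Fri: in 06:02→06:00, out 15:19→15:15; 9 h 15 min − 75 min = 8 h 0 min
Total credited: 30 h 30 min.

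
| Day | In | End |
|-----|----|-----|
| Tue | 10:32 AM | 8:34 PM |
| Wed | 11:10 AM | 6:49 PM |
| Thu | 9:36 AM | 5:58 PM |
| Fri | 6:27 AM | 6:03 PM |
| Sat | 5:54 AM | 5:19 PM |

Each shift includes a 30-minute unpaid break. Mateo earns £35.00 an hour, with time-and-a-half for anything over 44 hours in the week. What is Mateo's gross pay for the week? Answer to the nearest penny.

£1674.75

Tue: 10:32 AM–8:34 PM = 10 h 2 min; less 30 min break → 9 h 32 min
Wed: 11:10 AM–6:49 PM = 7 h 39 min; less 30 min break → 7 h 9 min
Thu: 9:36 AM–5:58 PM = 8 h 22 min; less 30 min break → 7 h 52 min
Fri: 6:27 AM–6:03 PM = 11 h 36 min; less 30 min break → 11 h 6 min
Sat: 5:54 AM–5:19 PM = 11 h 25 min; less 30 min break → 10 h 55 min
Total worked: 46 h 34 min = 2794 min.
Regular 44 h 0 min = 2640 min at £35.00/h; overtime 2 h 34 min = 154 min at £52.50/h.
Pay = (2640 × £35.00 + 154 × £52.50) ÷ 60 = £1674.75.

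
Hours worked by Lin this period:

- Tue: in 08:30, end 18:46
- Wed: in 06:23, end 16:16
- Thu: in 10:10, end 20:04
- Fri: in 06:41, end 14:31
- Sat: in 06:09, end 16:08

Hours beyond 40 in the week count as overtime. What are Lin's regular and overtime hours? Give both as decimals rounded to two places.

Regular 40.00 hours, overtime 7.87 hours

Tue: 08:30–18:46 = 10 h 16 min
Wed: 06:23–16:16 = 9 h 53 min
Thu: 10:10–20:04 = 9 h 54 min
Fri: 06:41–14:31 = 7 h 50 min
Sat: 06:09–16:08 = 9 h 59 min
Total worked: 47 h 52 min = 47.87 h.
Threshold 40 h → overtime 7 h 52 min, regular 40 h 0 min.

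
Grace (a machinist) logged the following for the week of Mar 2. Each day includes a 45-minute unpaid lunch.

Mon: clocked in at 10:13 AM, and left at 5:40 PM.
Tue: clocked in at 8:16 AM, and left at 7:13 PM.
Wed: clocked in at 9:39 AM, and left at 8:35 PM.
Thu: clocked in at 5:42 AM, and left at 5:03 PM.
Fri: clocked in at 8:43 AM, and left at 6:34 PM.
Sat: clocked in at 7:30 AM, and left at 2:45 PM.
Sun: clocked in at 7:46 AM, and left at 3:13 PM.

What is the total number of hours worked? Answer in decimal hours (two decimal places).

59.98 hours

Mon: 10:13 AM–5:40 PM = 7 h 27 min; less 45 min break → 6 h 42 min
Tue: 8:16 AM–7:13 PM = 10 h 57 min; less 45 min break → 10 h 12 min
Wed: 9:39 AM–8:35 PM = 10 h 56 min; less 45 min break → 10 h 11 min
Thu: 5:42 AM–5:03 PM = 11 h 21 min; less 45 min break → 10 h 36 min
Fri: 8:43 AM–6:34 PM = 9 h 51 min; less 45 min break → 9 h 6 min
Sat: 7:30 AM–2:45 PM = 7 h 15 min; less 45 min break → 6 h 30 min
Sun: 7:46 AM–3:13 PM = 7 h 27 min; less 45 min break → 6 h 42 min
Total: 6 h 42 min + 10 h 12 min + 10 h 11 min + 10 h 36 min + 9 h 6 min + 6 h 30 min + 6 h 42 min = 59 h 59 min.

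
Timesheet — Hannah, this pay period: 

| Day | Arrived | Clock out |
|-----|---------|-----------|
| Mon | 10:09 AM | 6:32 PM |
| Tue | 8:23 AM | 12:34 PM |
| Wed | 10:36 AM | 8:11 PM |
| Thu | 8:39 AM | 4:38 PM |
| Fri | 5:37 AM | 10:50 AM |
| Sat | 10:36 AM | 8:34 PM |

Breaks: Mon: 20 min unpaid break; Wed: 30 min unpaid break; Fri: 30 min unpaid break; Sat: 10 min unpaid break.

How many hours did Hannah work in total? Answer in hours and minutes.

Mon: 10:09 AM–6:32 PM = 8 h 23 min; less 20 min break → 8 h 3 min
Tue: 8:23 AM–12:34 PM = 4 h 11 min
Wed: 10:36 AM–8:11 PM = 9 h 35 min; less 30 min break → 9 h 5 min
Thu: 8:39 AM–4:38 PM = 7 h 59 min
Fri: 5:37 AM–10:50 AM = 5 h 13 min; less 30 min break → 4 h 43 min
Sat: 10:36 AM–8:34 PM = 9 h 58 min; less 10 min break → 9 h 48 min
Total: 8 h 3 min + 4 h 11 min + 9 h 5 min + 7 h 59 min + 4 h 43 min + 9 h 48 min = 43 h 49 min.

43 h 49 min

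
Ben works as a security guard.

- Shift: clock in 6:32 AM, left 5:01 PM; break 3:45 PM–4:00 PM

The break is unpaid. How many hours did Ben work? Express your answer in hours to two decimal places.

10.23 hours

Shift: 6:32 AM–5:01 PM = 10 h 29 min; less 15 min break → 10 h 14 min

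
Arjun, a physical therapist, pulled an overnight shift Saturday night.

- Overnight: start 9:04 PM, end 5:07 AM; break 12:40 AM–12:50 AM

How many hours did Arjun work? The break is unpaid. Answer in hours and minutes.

Overnight: 9:04 PM → midnight = 2 h 56 min; midnight → 5:07 AM = 5 h 7 min; span 8 h 3 min; less 10 min break → 7 h 53 min

7 h 53 min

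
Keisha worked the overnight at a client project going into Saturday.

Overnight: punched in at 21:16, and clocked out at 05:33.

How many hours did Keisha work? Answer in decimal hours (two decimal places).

8.28 hours

Overnight: 21:16 → midnight = 2 h 44 min; midnight → 05:33 = 5 h 33 min; span 8 h 17 min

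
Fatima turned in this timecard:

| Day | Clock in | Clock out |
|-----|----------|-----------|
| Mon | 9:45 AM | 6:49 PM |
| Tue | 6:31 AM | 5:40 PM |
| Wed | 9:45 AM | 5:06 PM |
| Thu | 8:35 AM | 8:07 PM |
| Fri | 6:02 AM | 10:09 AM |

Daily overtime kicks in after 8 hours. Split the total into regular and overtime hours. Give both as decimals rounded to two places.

Mon: 9:45 AM–6:49 PM = 9 h 4 min
Tue: 6:31 AM–5:40 PM = 11 h 9 min
Wed: 9:45 AM–5:06 PM = 7 h 21 min
Thu: 8:35 AM–8:07 PM = 11 h 32 min
Fri: 6:02 AM–10:09 AM = 4 h 7 min
Mon reg 8 h 0 min / OT 1 h 4 min; Tue reg 8 h 0 min / OT 3 h 9 min; Wed reg 7 h 21 min / OT 0 h 0 min; Thu reg 8 h 0 min / OT 3 h 32 min; Fri reg 4 h 7 min / OT 0 h 0 min.
Totals: regular 35 h 28 min, overtime 7 h 45 min.

Regular 35.47 hours, overtime 7.75 hours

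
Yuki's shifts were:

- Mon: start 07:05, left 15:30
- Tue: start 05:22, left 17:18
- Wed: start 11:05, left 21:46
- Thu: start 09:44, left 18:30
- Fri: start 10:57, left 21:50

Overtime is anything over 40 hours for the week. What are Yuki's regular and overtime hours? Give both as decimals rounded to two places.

Regular 40.00 hours, overtime 10.68 hours

Mon: 07:05–15:30 = 8 h 25 min
Tue: 05:22–17:18 = 11 h 56 min
Wed: 11:05–21:46 = 10 h 41 min
Thu: 09:44–18:30 = 8 h 46 min
Fri: 10:57–21:50 = 10 h 53 min
Total worked: 50 h 41 min = 50.68 h.
Threshold 40 h → overtime 10 h 41 min, regular 40 h 0 min.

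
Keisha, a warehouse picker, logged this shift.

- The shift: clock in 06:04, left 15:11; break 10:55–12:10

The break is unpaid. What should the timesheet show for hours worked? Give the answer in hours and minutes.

7 h 52 min

The shift: 06:04–15:11 = 9 h 7 min; less 75 min break → 7 h 52 min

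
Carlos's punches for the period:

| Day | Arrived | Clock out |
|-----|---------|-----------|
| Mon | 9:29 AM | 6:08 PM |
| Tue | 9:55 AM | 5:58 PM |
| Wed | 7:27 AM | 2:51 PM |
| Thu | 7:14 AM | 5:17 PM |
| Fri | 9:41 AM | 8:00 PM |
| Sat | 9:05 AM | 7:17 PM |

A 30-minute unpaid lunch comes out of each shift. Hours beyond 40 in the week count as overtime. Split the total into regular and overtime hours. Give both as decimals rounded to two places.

Regular 40.00 hours, overtime 11.67 hours

Mon: 9:29 AM–6:08 PM = 8 h 39 min; less 30 min break → 8 h 9 min
Tue: 9:55 AM–5:58 PM = 8 h 3 min; less 30 min break → 7 h 33 min
Wed: 7:27 AM–2:51 PM = 7 h 24 min; less 30 min break → 6 h 54 min
Thu: 7:14 AM–5:17 PM = 10 h 3 min; less 30 min break → 9 h 33 min
Fri: 9:41 AM–8:00 PM = 10 h 19 min; less 30 min break → 9 h 49 min
Sat: 9:05 AM–7:17 PM = 10 h 12 min; less 30 min break → 9 h 42 min
Total worked: 51 h 40 min = 51.67 h.
Threshold 40 h → overtime 11 h 40 min, regular 40 h 0 min.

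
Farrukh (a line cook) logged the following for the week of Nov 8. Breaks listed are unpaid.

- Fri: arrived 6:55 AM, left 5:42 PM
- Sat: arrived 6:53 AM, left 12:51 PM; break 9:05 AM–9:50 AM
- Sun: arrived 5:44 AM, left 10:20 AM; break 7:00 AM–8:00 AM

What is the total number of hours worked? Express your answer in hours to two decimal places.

19.60 hours

Fri: 6:55 AM–5:42 PM = 10 h 47 min
Sat: 6:53 AM–12:51 PM = 5 h 58 min; less 45 min break → 5 h 13 min
Sun: 5:44 AM–10:20 AM = 4 h 36 min; less 60 min break → 3 h 36 min
Total: 10 h 47 min + 5 h 13 min + 3 h 36 min = 19 h 36 min.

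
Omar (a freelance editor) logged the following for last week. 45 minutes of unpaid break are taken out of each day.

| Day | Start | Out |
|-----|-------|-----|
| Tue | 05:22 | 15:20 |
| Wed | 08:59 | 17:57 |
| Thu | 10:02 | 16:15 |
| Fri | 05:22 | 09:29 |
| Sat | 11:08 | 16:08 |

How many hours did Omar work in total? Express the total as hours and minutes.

Tue: 05:22–15:20 = 9 h 58 min; less 45 min break → 9 h 13 min
Wed: 08:59–17:57 = 8 h 58 min; less 45 min break → 8 h 13 min
Thu: 10:02–16:15 = 6 h 13 min; less 45 min break → 5 h 28 min
Fri: 05:22–09:29 = 4 h 7 min; less 45 min break → 3 h 22 min
Sat: 11:08–16:08 = 5 h 0 min; less 45 min break → 4 h 15 min
Total: 9 h 13 min + 8 h 13 min + 5 h 28 min + 3 h 22 min + 4 h 15 min = 30 h 31 min.

30 h 31 min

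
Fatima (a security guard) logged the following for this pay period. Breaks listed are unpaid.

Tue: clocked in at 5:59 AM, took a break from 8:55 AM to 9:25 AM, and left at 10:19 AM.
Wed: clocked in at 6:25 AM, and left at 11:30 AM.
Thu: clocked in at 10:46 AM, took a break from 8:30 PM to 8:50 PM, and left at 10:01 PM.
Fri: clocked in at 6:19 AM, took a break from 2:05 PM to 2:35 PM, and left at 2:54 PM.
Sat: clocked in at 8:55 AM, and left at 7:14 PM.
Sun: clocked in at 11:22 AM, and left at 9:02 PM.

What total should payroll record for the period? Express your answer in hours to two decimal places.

47.90 hours

Tue: 5:59 AM–10:19 AM = 4 h 20 min; less 30 min break → 3 h 50 min
Wed: 6:25 AM–11:30 AM = 5 h 5 min
Thu: 10:46 AM–10:01 PM = 11 h 15 min; less 20 min break → 10 h 55 min
Fri: 6:19 AM–2:54 PM = 8 h 35 min; less 30 min break → 8 h 5 min
Sat: 8:55 AM–7:14 PM = 10 h 19 min
Sun: 11:22 AM–9:02 PM = 9 h 40 min
Total: 3 h 50 min + 5 h 5 min + 10 h 55 min + 8 h 5 min + 10 h 19 min + 9 h 40 min = 47 h 54 min.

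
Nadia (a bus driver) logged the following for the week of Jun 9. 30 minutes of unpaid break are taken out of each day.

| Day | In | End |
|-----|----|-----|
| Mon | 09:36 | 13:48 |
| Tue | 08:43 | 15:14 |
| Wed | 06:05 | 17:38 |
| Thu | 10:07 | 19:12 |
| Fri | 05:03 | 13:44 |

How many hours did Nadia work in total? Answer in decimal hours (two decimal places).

Mon: 09:36–13:48 = 4 h 12 min; less 30 min break → 3 h 42 min
Tue: 08:43–15:14 = 6 h 31 min; less 30 min break → 6 h 1 min
Wed: 06:05–17:38 = 11 h 33 min; less 30 min break → 11 h 3 min
Thu: 10:07–19:12 = 9 h 5 min; less 30 min break → 8 h 35 min
Fri: 05:03–13:44 = 8 h 41 min; less 30 min break → 8 h 11 min
Total: 3 h 42 min + 6 h 1 min + 11 h 3 min + 8 h 35 min + 8 h 11 min = 37 h 32 min.

37.53 hours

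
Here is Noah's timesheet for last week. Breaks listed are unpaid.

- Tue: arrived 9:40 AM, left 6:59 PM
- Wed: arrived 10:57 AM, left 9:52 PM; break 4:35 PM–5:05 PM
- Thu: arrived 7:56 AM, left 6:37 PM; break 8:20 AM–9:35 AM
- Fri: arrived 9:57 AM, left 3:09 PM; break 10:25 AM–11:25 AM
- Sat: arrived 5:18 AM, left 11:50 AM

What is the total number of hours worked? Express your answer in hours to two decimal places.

Tue: 9:40 AM–6:59 PM = 9 h 19 min
Wed: 10:57 AM–9:52 PM = 10 h 55 min; less 30 min break → 10 h 25 min
Thu: 7:56 AM–6:37 PM = 10 h 41 min; less 75 min break → 9 h 26 min
Fri: 9:57 AM–3:09 PM = 5 h 12 min; less 60 min break → 4 h 12 min
Sat: 5:18 AM–11:50 AM = 6 h 32 min
Total: 9 h 19 min + 10 h 25 min + 9 h 26 min + 4 h 12 min + 6 h 32 min = 39 h 54 min.

39.90 hours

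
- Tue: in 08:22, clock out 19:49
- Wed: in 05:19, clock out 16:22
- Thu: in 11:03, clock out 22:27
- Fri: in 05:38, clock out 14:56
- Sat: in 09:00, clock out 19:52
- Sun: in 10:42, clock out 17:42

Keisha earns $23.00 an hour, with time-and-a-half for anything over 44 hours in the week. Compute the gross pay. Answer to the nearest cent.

$1600.80

Tue: 08:22–19:49 = 11 h 27 min
Wed: 05:19–16:22 = 11 h 3 min
Thu: 11:03–22:27 = 11 h 24 min
Fri: 05:38–14:56 = 9 h 18 min
Sat: 09:00–19:52 = 10 h 52 min
Sun: 10:42–17:42 = 7 h 0 min
Total worked: 61 h 4 min = 3664 min.
Regular 44 h 0 min = 2640 min at $23.00/h; overtime 17 h 4 min = 1024 min at $34.50/h.
Pay = (2640 × $23.00 + 1024 × $34.50) ÷ 60 = $1600.80.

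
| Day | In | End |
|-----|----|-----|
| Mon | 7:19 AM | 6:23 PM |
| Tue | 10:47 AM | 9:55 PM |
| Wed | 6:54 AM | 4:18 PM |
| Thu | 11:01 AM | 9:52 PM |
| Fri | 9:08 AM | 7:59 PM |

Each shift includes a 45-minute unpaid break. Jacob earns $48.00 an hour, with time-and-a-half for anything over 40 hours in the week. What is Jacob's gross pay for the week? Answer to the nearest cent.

Mon: 7:19 AM–6:23 PM = 11 h 4 min; less 45 min break → 10 h 19 min
Tue: 10:47 AM–9:55 PM = 11 h 8 min; less 45 min break → 10 h 23 min
Wed: 6:54 AM–4:18 PM = 9 h 24 min; less 45 min break → 8 h 39 min
Thu: 11:01 AM–9:52 PM = 10 h 51 min; less 45 min break → 10 h 6 min
Fri: 9:08 AM–7:59 PM = 10 h 51 min; less 45 min break → 10 h 6 min
Total worked: 49 h 33 min = 2973 min.
Regular 40 h 0 min = 2400 min at $48.00/h; overtime 9 h 33 min = 573 min at $72.00/h.
Pay = (2400 × $48.00 + 573 × $72.00) ÷ 60 = $2607.60.

$2607.60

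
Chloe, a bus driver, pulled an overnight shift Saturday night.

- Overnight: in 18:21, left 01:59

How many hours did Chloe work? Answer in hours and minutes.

7 h 38 min

Overnight: 18:21 → midnight = 5 h 39 min; midnight → 01:59 = 1 h 59 min; span 7 h 38 min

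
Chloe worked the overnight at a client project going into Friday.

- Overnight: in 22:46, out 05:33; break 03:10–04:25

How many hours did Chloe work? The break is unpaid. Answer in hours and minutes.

Overnight: 22:46 → midnight = 1 h 14 min; midnight → 05:33 = 5 h 33 min; span 6 h 47 min; less 75 min break → 5 h 32 min

5 h 32 min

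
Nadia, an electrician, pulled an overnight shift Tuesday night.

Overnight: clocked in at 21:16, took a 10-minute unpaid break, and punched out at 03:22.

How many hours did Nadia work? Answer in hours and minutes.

Overnight: 21:16 → midnight = 2 h 44 min; midnight → 03:22 = 3 h 22 min; span 6 h 6 min; less 10 min break → 5 h 56 min

5 h 56 min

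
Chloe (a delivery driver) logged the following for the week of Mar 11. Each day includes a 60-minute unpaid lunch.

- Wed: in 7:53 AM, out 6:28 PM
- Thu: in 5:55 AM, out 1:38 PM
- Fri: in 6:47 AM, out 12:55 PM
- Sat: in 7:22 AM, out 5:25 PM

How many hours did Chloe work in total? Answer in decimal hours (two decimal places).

30.48 hours

Wed: 7:53 AM–6:28 PM = 10 h 35 min; less 60 min break → 9 h 35 min
Thu: 5:55 AM–1:38 PM = 7 h 43 min; less 60 min break → 6 h 43 min
Fri: 6:47 AM–12:55 PM = 6 h 8 min; less 60 min break → 5 h 8 min
Sat: 7:22 AM–5:25 PM = 10 h 3 min; less 60 min break → 9 h 3 min
Total: 9 h 35 min + 6 h 43 min + 5 h 8 min + 9 h 3 min = 30 h 29 min.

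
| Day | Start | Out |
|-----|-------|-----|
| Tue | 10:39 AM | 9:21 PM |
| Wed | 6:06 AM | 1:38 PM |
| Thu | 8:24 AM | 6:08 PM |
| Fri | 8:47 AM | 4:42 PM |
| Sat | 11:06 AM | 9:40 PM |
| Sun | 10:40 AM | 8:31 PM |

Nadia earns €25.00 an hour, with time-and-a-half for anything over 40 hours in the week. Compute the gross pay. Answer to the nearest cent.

Tue: 10:39 AM–9:21 PM = 10 h 42 min
Wed: 6:06 AM–1:38 PM = 7 h 32 min
Thu: 8:24 AM–6:08 PM = 9 h 44 min
Fri: 8:47 AM–4:42 PM = 7 h 55 min
Sat: 11:06 AM–9:40 PM = 10 h 34 min
Sun: 10:40 AM–8:31 PM = 9 h 51 min
Total worked: 56 h 18 min = 3378 min.
Regular 40 h 0 min = 2400 min at €25.00/h; overtime 16 h 18 min = 978 min at €37.50/h.
Pay = (2400 × €25.00 + 978 × €37.50) ÷ 60 = €1611.25.

€1611.25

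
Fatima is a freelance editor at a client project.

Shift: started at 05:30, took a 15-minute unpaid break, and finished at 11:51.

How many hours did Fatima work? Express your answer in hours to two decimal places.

Shift: 05:30–11:51 = 6 h 21 min; less 15 min break → 6 h 6 min

6.10 hours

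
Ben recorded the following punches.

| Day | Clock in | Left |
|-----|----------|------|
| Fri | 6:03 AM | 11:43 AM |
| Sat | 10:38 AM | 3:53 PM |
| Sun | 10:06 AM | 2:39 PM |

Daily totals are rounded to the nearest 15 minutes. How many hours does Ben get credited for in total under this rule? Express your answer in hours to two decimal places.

15.50 hours

Fri: 6:03 AM–11:43 AM = 5 h 40 min → rounds to 5 h 45 min
Sat: 10:38 AM–3:53 PM = 5 h 15 min → rounds to 5 h 15 min
Sun: 10:06 AM–2:39 PM = 4 h 33 min → rounds to 4 h 30 min
Total credited: 15 h 30 min.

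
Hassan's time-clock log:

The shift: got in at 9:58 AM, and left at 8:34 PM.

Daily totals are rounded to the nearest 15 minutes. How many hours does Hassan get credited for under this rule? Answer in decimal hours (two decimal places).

10.50 hours

The shift: 9:58 AM–8:34 PM = 10 h 36 min → rounds to 10 h 30 min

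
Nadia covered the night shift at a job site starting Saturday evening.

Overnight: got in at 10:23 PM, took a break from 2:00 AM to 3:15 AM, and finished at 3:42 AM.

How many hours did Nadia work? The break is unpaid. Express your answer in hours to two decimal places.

4.07 hours

Overnight: 10:23 PM → midnight = 1 h 37 min; midnight → 3:42 AM = 3 h 42 min; span 5 h 19 min; less 75 min break → 4 h 4 min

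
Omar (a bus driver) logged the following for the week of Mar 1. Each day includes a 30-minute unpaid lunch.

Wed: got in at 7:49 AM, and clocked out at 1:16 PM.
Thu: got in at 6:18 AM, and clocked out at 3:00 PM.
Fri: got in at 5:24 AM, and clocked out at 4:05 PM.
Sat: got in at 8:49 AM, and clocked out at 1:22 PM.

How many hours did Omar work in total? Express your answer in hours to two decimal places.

Wed: 7:49 AM–1:16 PM = 5 h 27 min; less 30 min break → 4 h 57 min
Thu: 6:18 AM–3:00 PM = 8 h 42 min; less 30 min break → 8 h 12 min
Fri: 5:24 AM–4:05 PM = 10 h 41 min; less 30 min break → 10 h 11 min
Sat: 8:49 AM–1:22 PM = 4 h 33 min; less 30 min break → 4 h 3 min
Total: 4 h 57 min + 8 h 12 min + 10 h 11 min + 4 h 3 min = 27 h 23 min.

27.38 hours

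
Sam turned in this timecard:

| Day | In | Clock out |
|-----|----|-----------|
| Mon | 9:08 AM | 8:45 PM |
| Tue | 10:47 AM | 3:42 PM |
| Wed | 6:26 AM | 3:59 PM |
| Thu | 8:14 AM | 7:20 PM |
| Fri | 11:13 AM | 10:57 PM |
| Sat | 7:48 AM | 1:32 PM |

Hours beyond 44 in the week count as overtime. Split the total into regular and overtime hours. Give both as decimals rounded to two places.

Regular 44.00 hours, overtime 10.65 hours

Mon: 9:08 AM–8:45 PM = 11 h 37 min
Tue: 10:47 AM–3:42 PM = 4 h 55 min
Wed: 6:26 AM–3:59 PM = 9 h 33 min
Thu: 8:14 AM–7:20 PM = 11 h 6 min
Fri: 11:13 AM–10:57 PM = 11 h 44 min
Sat: 7:48 AM–1:32 PM = 5 h 44 min
Total worked: 54 h 39 min = 54.65 h.
Threshold 44 h → overtime 10 h 39 min, regular 44 h 0 min.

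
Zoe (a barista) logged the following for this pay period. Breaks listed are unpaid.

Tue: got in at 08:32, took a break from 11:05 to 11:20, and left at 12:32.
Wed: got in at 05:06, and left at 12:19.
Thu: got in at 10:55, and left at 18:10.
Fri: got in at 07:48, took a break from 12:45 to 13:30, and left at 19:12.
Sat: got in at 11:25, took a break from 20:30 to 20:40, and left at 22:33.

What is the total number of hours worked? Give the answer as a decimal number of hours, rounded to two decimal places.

Tue: 08:32–12:32 = 4 h 0 min; less 15 min break → 3 h 45 min
Wed: 05:06–12:19 = 7 h 13 min
Thu: 10:55–18:10 = 7 h 15 min
Fri: 07:48–19:12 = 11 h 24 min; less 45 min break → 10 h 39 min
Sat: 11:25–22:33 = 11 h 8 min; less 10 min break → 10 h 58 min
Total: 3 h 45 min + 7 h 13 min + 7 h 15 min + 10 h 39 min + 10 h 58 min = 39 h 50 min.

39.83 hours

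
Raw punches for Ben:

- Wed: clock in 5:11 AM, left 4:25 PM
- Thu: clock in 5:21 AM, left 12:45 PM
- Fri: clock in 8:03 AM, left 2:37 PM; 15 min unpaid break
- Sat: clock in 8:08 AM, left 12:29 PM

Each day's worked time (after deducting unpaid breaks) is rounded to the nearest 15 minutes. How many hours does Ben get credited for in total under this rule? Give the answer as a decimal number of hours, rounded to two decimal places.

Wed: 5:11 AM–4:25 PM = 11 h 14 min → rounds to 11 h 15 min
Thu: 5:21 AM–12:45 PM = 7 h 24 min → rounds to 7 h 30 min
Fri: 8:03 AM–2:37 PM = 6 h 34 min − 15 min = 6 h 19 min → rounds to 6 h 15 min
Sat: 8:08 AM–12:29 PM = 4 h 21 min → rounds to 4 h 15 min
Total credited: 29 h 15 min.

29.25 hours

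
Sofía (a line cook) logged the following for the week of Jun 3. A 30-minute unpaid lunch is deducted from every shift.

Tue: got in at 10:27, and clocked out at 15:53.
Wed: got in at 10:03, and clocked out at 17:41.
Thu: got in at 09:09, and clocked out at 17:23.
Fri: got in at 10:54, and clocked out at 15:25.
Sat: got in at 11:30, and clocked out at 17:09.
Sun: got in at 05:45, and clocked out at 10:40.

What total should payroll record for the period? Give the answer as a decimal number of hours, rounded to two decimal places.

Tue: 10:27–15:53 = 5 h 26 min; less 30 min break → 4 h 56 min
Wed: 10:03–17:41 = 7 h 38 min; less 30 min break → 7 h 8 min
Thu: 09:09–17:23 = 8 h 14 min; less 30 min break → 7 h 44 min
Fri: 10:54–15:25 = 4 h 31 min; less 30 min break → 4 h 1 min
Sat: 11:30–17:09 = 5 h 39 min; less 30 min break → 5 h 9 min
Sun: 05:45–10:40 = 4 h 55 min; less 30 min break → 4 h 25 min
Total: 4 h 56 min + 7 h 8 min + 7 h 44 min + 4 h 1 min + 5 h 9 min + 4 h 25 min = 33 h 23 min.

33.38 hours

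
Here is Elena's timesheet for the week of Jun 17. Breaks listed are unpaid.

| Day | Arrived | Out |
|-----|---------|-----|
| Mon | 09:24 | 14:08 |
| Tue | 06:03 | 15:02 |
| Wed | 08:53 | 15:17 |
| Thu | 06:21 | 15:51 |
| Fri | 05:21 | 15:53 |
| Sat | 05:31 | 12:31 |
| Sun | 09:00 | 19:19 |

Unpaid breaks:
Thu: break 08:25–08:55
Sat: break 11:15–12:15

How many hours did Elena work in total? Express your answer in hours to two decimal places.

55.97 hours

Mon: 09:24–14:08 = 4 h 44 min
Tue: 06:03–15:02 = 8 h 59 min
Wed: 08:53–15:17 = 6 h 24 min
Thu: 06:21–15:51 = 9 h 30 min; less 30 min break → 9 h 0 min
Fri: 05:21–15:53 = 10 h 32 min
Sat: 05:31–12:31 = 7 h 0 min; less 60 min break → 6 h 0 min
Sun: 09:00–19:19 = 10 h 19 min
Total: 4 h 44 min + 8 h 59 min + 6 h 24 min + 9 h 0 min + 10 h 32 min + 6 h 0 min + 10 h 19 min = 55 h 58 min.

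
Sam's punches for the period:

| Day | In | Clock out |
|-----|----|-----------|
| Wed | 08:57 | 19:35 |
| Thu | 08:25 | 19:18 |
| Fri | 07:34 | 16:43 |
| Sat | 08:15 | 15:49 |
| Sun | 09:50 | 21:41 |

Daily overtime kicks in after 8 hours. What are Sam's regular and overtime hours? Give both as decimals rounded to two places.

Wed: 08:57–19:35 = 10 h 38 min
Thu: 08:25–19:18 = 10 h 53 min
Fri: 07:34–16:43 = 9 h 9 min
Sat: 08:15–15:49 = 7 h 34 min
Sun: 09:50–21:41 = 11 h 51 min
Wed reg 8 h 0 min / OT 2 h 38 min; Thu reg 8 h 0 min / OT 2 h 53 min; Fri reg 8 h 0 min / OT 1 h 9 min; Sat reg 7 h 34 min / OT 0 h 0 min; Sun reg 8 h 0 min / OT 3 h 51 min.
Totals: regular 39 h 34 min, overtime 10 h 31 min.

Regular 39.57 hours, overtime 10.52 hours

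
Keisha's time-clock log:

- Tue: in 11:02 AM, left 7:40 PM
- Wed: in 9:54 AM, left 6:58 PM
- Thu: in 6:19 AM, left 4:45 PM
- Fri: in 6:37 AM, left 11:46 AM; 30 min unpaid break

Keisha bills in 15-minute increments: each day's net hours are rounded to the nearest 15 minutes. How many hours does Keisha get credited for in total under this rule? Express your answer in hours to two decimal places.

33.00 hours

Tue: 11:02 AM–7:40 PM = 8 h 38 min → rounds to 8 h 45 min
Wed: 9:54 AM–6:58 PM = 9 h 4 min → rounds to 9 h 0 min
Thu: 6:19 AM–4:45 PM = 10 h 26 min → rounds to 10 h 30 min
Fri: 6:37 AM–11:46 AM = 5 h 9 min − 30 min = 4 h 39 min → rounds to 4 h 45 min
Total credited: 33 h 0 min.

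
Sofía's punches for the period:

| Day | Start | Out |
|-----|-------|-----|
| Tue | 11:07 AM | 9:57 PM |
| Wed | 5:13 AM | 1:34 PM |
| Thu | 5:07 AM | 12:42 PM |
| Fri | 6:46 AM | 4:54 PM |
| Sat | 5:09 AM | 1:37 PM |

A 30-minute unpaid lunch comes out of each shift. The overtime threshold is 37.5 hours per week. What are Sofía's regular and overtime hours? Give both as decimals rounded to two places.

Regular 37.50 hours, overtime 5.37 hours

Tue: 11:07 AM–9:57 PM = 10 h 50 min; less 30 min break → 10 h 20 min
Wed: 5:13 AM–1:34 PM = 8 h 21 min; less 30 min break → 7 h 51 min
Thu: 5:07 AM–12:42 PM = 7 h 35 min; less 30 min break → 7 h 5 min
Fri: 6:46 AM–4:54 PM = 10 h 8 min; less 30 min break → 9 h 38 min
Sat: 5:09 AM–1:37 PM = 8 h 28 min; less 30 min break → 7 h 58 min
Total worked: 42 h 52 min = 42.87 h.
Threshold 37.5 h → overtime 5 h 22 min, regular 37 h 30 min.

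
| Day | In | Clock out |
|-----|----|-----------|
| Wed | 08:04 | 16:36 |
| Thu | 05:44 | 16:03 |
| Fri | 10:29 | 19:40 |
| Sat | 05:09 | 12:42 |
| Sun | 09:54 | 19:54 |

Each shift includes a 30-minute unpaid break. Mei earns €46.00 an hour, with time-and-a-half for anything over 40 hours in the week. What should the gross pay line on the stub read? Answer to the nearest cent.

Wed: 08:04–16:36 = 8 h 32 min; less 30 min break → 8 h 2 min
Thu: 05:44–16:03 = 10 h 19 min; less 30 min break → 9 h 49 min
Fri: 10:29–19:40 = 9 h 11 min; less 30 min break → 8 h 41 min
Sat: 05:09–12:42 = 7 h 33 min; less 30 min break → 7 h 3 min
Sun: 09:54–19:54 = 10 h 0 min; less 30 min break → 9 h 30 min
Total worked: 43 h 5 min = 2585 min.
Regular 40 h 0 min = 2400 min at €46.00/h; overtime 3 h 5 min = 185 min at €69.00/h.
Pay = (2400 × €46.00 + 185 × €69.00) ÷ 60 = €2052.75.

€2052.75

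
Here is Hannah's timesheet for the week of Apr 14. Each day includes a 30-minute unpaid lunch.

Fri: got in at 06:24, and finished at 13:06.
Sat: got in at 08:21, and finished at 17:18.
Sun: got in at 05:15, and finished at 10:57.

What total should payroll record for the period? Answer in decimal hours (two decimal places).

19.85 hours

Fri: 06:24–13:06 = 6 h 42 min; less 30 min break → 6 h 12 min
Sat: 08:21–17:18 = 8 h 57 min; less 30 min break → 8 h 27 min
Sun: 05:15–10:57 = 5 h 42 min; less 30 min break → 5 h 12 min
Total: 6 h 12 min + 8 h 27 min + 5 h 12 min = 19 h 51 min.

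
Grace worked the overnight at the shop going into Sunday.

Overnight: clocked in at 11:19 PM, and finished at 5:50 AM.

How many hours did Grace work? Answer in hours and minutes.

6 h 31 min

Overnight: 11:19 PM → midnight = 0 h 41 min; midnight → 5:50 AM = 5 h 50 min; span 6 h 31 min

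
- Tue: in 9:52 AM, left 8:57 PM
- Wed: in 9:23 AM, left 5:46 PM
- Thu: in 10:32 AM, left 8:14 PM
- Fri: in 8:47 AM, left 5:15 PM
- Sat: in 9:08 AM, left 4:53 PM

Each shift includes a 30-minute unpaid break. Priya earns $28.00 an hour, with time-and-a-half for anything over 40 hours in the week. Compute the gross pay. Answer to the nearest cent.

Tue: 9:52 AM–8:57 PM = 11 h 5 min; less 30 min break → 10 h 35 min
Wed: 9:23 AM–5:46 PM = 8 h 23 min; less 30 min break → 7 h 53 min
Thu: 10:32 AM–8:14 PM = 9 h 42 min; less 30 min break → 9 h 12 min
Fri: 8:47 AM–5:15 PM = 8 h 28 min; less 30 min break → 7 h 58 min
Sat: 9:08 AM–4:53 PM = 7 h 45 min; less 30 min break → 7 h 15 min
Total worked: 42 h 53 min = 2573 min.
Regular 40 h 0 min = 2400 min at $28.00/h; overtime 2 h 53 min = 173 min at $42.00/h.
Pay = (2400 × $28.00 + 173 × $42.00) ÷ 60 = $1241.10.

$1241.10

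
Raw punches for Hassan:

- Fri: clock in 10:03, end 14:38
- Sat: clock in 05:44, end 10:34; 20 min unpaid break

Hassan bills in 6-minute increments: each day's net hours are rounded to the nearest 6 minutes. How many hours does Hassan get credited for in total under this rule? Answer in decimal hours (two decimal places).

9.10 hours

Fri: 10:03–14:38 = 4 h 35 min → rounds to 4 h 36 min
Sat: 05:44–10:34 = 4 h 50 min − 20 min = 4 h 30 min → rounds to 4 h 30 min
Total credited: 9 h 6 min.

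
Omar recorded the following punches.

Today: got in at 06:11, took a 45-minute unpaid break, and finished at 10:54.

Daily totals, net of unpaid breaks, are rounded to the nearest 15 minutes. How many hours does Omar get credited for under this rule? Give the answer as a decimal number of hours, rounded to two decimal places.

4.00 hours

Today: 06:11–10:54 = 4 h 43 min − 45 min = 3 h 58 min → rounds to 4 h 0 min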